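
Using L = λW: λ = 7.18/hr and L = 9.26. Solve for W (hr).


W = L/λ = 9.26/7.18 = 1.2897 hr

Final: 1.2897 hr


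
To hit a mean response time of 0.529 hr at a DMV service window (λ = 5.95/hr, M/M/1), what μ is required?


W = 1/(μ−λ) ⇒ μ − λ = 1/W = 1/0.529 = 1.8904
μ = λ + 1/W = 5.95 + 1.8904 = 7.8404 per hr

Final: 7.8404 /hr


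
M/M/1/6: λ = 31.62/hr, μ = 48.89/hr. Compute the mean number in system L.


ρ = 31.62/48.89 = 0.6468
L = ρ[1 − (K+1)ρ^K + Kρ^(K+1)] / [(1−ρ)(1−ρ^(K+1))]
Numerator: 0.6468·(1 − 7·0.073190 + 6·0.047336) = 0.499095
Denominator: (0.3532)·(0.952664) = 0.336521
L = 0.499095/0.336521 = 1.4831

Final: 1.4831


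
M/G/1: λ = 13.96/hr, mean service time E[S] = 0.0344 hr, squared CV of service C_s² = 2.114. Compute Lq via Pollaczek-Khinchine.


ρ = λ·E[S] = 13.96·0.0344 = 0.4802
Lq = ρ²(1+C_s²)/(2(1−ρ)) = 0.2306·(1+2.114)/(2·0.5198)
= 0.2306·3.1140/1.0396 = 0.69081

Final: 0.69081


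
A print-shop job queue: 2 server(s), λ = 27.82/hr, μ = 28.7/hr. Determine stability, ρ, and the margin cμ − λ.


Total capacity cμ = 2·28.7 = 57.40/hr
ρ = λ/(cμ) = 27.82/57.40 = 0.4847
Stable ⇔ ρ < 1: YES
Spare capacity = cμ − λ = 57.40 − 27.82 = 29.58/hr

Final: ρ = 0.4847; stable; margin = 29.58/hr


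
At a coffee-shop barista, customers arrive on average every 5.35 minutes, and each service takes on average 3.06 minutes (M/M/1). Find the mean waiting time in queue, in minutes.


λ = 60/5.35 = 11.2150 /hr
μ = 60/3.06 = 19.6078 /hr
ρ = λ/μ = 11.2150/19.6078 = 0.5720
Wq = ρ/(μ−λ) = 0.5720/(19.6078−11.2150) = 0.06815 hr
In minutes: 0.06815·60 = 4.089 min

Final: 4.089 min


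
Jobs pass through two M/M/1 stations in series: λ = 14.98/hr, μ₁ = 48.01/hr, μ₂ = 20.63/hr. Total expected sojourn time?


Each node sees arrival rate λ = 14.98/hr (tandem ⇒ throughput preserved).
W₁ = 1/(μ₁−λ) = 1/(48.01−14.98) = 0.03028 hr
W₂ = 1/(μ₂−λ) = 1/(20.63−14.98) = 0.17699 hr
W_total = W₁ + W₂ = 0.03028 + 0.17699 = 0.20727 hr

Final: 0.20727 hr


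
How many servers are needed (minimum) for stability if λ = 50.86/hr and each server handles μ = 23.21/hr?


Stability requires cμ > λ ⇔ c > λ/μ.
λ/μ = 50.86/23.21 = 2.1913
Minimum integer c = ⌊2.1913⌋ + 1 = 3
Check: 3·23.21 = 69.63 > 50.86, while 2·23.21 = 46.42 ≤ 50.86

Final: 3 servers


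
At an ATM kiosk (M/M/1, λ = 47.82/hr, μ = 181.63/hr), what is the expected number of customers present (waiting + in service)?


ρ = λ/μ = 47.82/181.63 = 0.2633
L = ρ/(1−ρ) = 0.2633/(1 − 0.2633) = 0.2633/0.7367 = 0.3574

Final: 0.3574


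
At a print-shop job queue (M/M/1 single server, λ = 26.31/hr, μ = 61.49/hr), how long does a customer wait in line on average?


ρ = 26.31/61.49 = 0.4279
Wq = ρ/(μ−λ) = 0.4279/(61.49 − 26.31) = 0.4279/35.18 = 0.01216 hr

Final: 0.01216 hr


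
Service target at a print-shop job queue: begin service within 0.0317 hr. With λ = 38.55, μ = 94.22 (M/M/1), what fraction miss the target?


ρ = 38.55/94.22 = 0.4091
P(Wq > t) = ρ·e^{−(μ−λ)t} = 0.4091·e^{−1.7647}
= 0.4091·0.171231 = 0.070059

Final: 0.070059


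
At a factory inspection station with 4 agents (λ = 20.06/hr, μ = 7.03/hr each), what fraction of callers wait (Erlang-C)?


a = λ/μ = 2.8535; ρ = a/4 = 0.7134
P₀ = 0.046653 (from M/M/c formula)
C(c,a) = [a^c/(c!(1−ρ))]·P₀ = [66.29830/(24·0.2866)]·0.046653
= 9.63766·0.046653 = 0.449629

Final: 0.449629


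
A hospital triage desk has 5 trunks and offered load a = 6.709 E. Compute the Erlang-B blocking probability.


B(c,a) = (a^c/c!) / Σ_{k=0}^{c} a^k/k!
a^5/5! = 113.268125
Σ terms (k=0..5): 1.00000 + 6.70900 + 22.50534 + 50.32944 + 84.41506 + 113.26813 = 278.226968
B = 113.268125/278.226968 = 0.407107

Final: 0.407107


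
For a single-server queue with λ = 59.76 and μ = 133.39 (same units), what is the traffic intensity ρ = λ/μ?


ρ = λ/μ = 59.76/133.39 = 0.4480

Final: 0.4480


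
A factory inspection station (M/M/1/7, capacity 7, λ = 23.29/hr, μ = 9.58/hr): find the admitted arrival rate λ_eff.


ρ = 2.4311; P_K = (1−ρ)ρ^7/(1−ρ^8) = 0.589147
λ_eff = λ(1 − P_K) = 23.29·(1 − 0.589147) = 23.29·0.410853 = 9.5688 /hr

Final: 9.5688 /hr


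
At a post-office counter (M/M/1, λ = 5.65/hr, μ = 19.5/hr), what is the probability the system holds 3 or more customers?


ρ = 5.65/19.5 = 0.2897
P(N ≥ n) = ρ^n = 0.2897^3 = 0.024324

Final: 0.024324


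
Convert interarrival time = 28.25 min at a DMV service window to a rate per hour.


λ = 1/(interarrival time) in consistent units.
1 hour = 60 min, so λ = 60/28.25 = 2.1239 per hour

Final: 2.1239 /hr


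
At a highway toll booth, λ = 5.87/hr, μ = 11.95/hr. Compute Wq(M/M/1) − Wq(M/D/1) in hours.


ρ = 5.87/11.95 = 0.4912
Wq(M/M/1) = ρ/(μ−λ) = 0.4912/6.08 = 0.08079 hr
Wq(M/D/1) = ρ/(2(μ−λ)) = 0.04040 hr
Savings = 0.08079 − 0.04040 = 0.04040 hr

Final: 0.04040 hr


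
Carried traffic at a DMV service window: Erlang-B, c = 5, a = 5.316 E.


B(5,5.316) = 0.309963 (Erlang-B)
Carried load = a(1 − B) = 5.316·(1 − 0.309963) = 5.316·0.690037 = 3.6682 E

Final: 3.6682 Erlangs


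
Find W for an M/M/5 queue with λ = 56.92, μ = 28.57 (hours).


a = 1.9923; ρ = 0.3985; P₀ = 0.135387
Lq = P₀·a^c·ρ/(c!(1−ρ)²) = 0.03900
Wq = Lq/λ = 0.03900/56.92 = 0.0006851 hr
W = Wq + 1/μ = 0.0006851 + 0.03500 = 0.03569 hr

Final: 0.03569 hr


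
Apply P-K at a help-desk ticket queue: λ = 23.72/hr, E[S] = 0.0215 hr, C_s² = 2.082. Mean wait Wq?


ρ = λ·E[S] = 23.72·0.0215 = 0.5100
E[S²] = E[S]²(1+C_s²) = 0.0215²·(1+2.082) = 0.001425
Wq = λ·E[S²]/(2(1−ρ)) = 23.72·0.001425/(2·0.4900) = 0.03448 hr

Final: 0.03448 hr


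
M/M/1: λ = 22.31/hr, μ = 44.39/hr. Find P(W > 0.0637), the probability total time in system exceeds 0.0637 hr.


W ~ Exponential(μ−λ) for M/M/1.
μ − λ = 44.39 − 22.31 = 22.0800
P(W > t) = e^{−(μ−λ)t} = e^{−1.4065} = 0.245000

Final: 0.245000


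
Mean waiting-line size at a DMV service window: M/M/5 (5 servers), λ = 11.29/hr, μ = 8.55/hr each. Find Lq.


a = λ/μ = 1.3205; ρ = a/5 = 0.2641
P₀ = 0.266798
Lq = P₀·a^c·ρ / (c!·(1−ρ)²) = 0.266798·4.01457·0.2641/(120·0.54156)
= 0.004353

Final: 0.004353


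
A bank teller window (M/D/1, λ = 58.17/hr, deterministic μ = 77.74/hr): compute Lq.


ρ = 58.17/77.74 = 0.7483
M/D/1: Lq = ρ²/(2(1−ρ)) = 0.5599/(2·0.2517) = 1.11207

Final: 1.11207


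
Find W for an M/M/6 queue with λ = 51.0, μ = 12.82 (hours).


a = 3.9782; ρ = 0.6630; P₀ = 0.017106
Lq = P₀·a^c·ρ/(c!(1−ρ)²) = 0.54985
Wq = Lq/λ = 0.54985/51.0 = 0.01078 hr
W = Wq + 1/μ = 0.01078 + 0.07800 = 0.08878 hr

Final: 0.08878 hr


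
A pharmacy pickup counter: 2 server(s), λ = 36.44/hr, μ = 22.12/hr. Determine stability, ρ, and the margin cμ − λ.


Total capacity cμ = 2·22.12 = 44.24/hr
ρ = λ/(cμ) = 36.44/44.24 = 0.8237
Stable ⇔ ρ < 1: YES
Spare capacity = cμ − λ = 44.24 − 36.44 = 7.80/hr

Final: ρ = 0.8237; stable; margin = 7.80/hr


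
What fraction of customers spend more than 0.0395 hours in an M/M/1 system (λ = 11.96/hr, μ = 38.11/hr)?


W ~ Exponential(μ−λ) for M/M/1.
μ − λ = 38.11 − 11.96 = 26.1500
P(W > t) = e^{−(μ−λ)t} = e^{−1.0329} = 0.355964

Final: 0.355964


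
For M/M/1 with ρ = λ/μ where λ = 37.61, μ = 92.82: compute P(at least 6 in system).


ρ = 37.61/92.82 = 0.4052
P(N ≥ n) = ρ^n = 0.4052^6 = 0.004426

Final: 0.004426


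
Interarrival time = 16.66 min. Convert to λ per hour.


λ = 1/(interarrival time) in consistent units.
1 hour = 60 min, so λ = 60/16.66 = 3.6014 per hour

Final: 3.6014 /hr


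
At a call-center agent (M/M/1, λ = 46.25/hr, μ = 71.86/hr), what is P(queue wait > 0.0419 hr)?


ρ = 46.25/71.86 = 0.6436
P(Wq > t) = ρ·e^{−(μ−λ)t} = 0.6436·e^{−1.0731}
= 0.6436·0.341961 = 0.220090

Final: 0.220090


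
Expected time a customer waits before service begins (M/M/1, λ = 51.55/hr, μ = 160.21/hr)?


ρ = 51.55/160.21 = 0.3218
Wq = ρ/(μ−λ) = 0.3218/(160.21 − 51.55) = 0.3218/108.66 = 0.002961 hr

Final: 0.002961 hr


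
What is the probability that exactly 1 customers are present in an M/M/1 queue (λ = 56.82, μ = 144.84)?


ρ = 56.82/144.84 = 0.3923
P_n = (1−ρ)·ρ^n = (1 − 0.3923)·0.3923^1 = 0.6077·0.392295 = 0.238400

Final: 0.238400


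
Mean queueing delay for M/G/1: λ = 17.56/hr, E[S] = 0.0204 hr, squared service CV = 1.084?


ρ = λ·E[S] = 17.56·0.0204 = 0.3582
E[S²] = E[S]²(1+C_s²) = 0.0204²·(1+1.084) = 0.0008673
Wq = λ·E[S²]/(2(1−ρ)) = 17.56·0.0008673/(2·0.6418) = 0.01187 hr

Final: 0.01187 hr


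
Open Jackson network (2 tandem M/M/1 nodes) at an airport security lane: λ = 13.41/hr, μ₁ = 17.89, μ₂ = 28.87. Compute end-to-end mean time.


Each node sees arrival rate λ = 13.41/hr (tandem ⇒ throughput preserved).
W₁ = 1/(μ₁−λ) = 1/(17.89−13.41) = 0.22321 hr
W₂ = 1/(μ₂−λ) = 1/(28.87−13.41) = 0.06468 hr
W_total = W₁ + W₂ = 0.22321 + 0.06468 = 0.28790 hr

Final: 0.28790 hr


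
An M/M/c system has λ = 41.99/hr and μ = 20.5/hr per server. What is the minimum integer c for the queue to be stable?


Stability requires cμ > λ ⇔ c > λ/μ.
λ/μ = 41.99/20.5 = 2.0483
Minimum integer c = ⌊2.0483⌋ + 1 = 3
Check: 3·20.5 = 61.50 > 41.99, while 2·20.5 = 41.00 ≤ 41.99

Final: 3 servers


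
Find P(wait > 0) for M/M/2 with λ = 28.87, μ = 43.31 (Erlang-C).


a = λ/μ = 0.6666; ρ = a/2 = 0.3333
P₀ = 0.500043 (from M/M/c formula)
C(c,a) = [a^c/(c!(1−ρ))]·P₀ = [0.44434/(2·0.6667)]·0.500043
= 0.33324·0.500043 = 0.166633

Final: 0.166633


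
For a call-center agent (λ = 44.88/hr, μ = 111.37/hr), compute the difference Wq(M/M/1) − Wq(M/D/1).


ρ = 44.88/111.37 = 0.4030
Wq(M/M/1) = ρ/(μ−λ) = 0.4030/66.49 = 0.006061 hr
Wq(M/D/1) = ρ/(2(μ−λ)) = 0.003030 hr
Savings = 0.006061 − 0.003030 = 0.003030 hr

Final: 0.003030 hr


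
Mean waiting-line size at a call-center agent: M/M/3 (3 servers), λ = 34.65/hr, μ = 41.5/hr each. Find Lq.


a = λ/μ = 0.8349; ρ = a/3 = 0.2783
P₀ = 0.431421
Lq = P₀·a^c·ρ / (c!·(1−ρ)²) = 0.431421·0.58206·0.2783/(6·0.52083)
= 0.02236

Final: 0.02236


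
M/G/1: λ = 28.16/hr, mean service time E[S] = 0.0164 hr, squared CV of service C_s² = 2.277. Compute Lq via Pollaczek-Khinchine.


ρ = λ·E[S] = 28.16·0.0164 = 0.4618
Lq = ρ²(1+C_s²)/(2(1−ρ)) = 0.2133·(1+2.277)/(2·0.5382)
= 0.2133·3.2770/1.0764 = 0.64934

Final: 0.64934


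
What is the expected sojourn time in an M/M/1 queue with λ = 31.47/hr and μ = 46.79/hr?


W = 1/(μ−λ) = 1/(46.79 − 31.47) = 1/15.32 = 0.06527 hr

Final: 0.06527 hr


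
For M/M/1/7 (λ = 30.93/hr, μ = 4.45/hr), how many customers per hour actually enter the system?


ρ = 6.9506; P_K = (1−ρ)ρ^7/(1−ρ^8) = 0.856127
λ_eff = λ(1 − P_K) = 30.93·(1 − 0.856127) = 30.93·0.143873 = 4.4500 /hr

Final: 4.4500 /hr


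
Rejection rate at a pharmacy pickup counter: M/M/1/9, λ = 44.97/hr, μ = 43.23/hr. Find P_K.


ρ = λ/μ = 44.97/43.23 = 1.0402
P_K = (1−ρ)ρ^K/(1−ρ^(K+1)) = (-0.04025·1.426392)/(1 − 1.483804)
= -0.057412/-0.483804 = 0.118668

Final: 0.118668


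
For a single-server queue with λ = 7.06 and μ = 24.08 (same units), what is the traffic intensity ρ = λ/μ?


ρ = λ/μ = 7.06/24.08 = 0.2932

Final: 0.2932


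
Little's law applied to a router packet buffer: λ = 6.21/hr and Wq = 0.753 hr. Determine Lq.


Lq = λWq = 6.21·0.753 = 4.6761

Final: 4.6761


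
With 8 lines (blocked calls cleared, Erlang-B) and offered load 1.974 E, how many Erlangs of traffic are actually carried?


B(8,1.974) = 0.0007944 (Erlang-B)
Carried load = a(1 − B) = 1.974·(1 − 0.0007944) = 1.974·0.999206 = 1.9724 E

Final: 1.9724 Erlangs


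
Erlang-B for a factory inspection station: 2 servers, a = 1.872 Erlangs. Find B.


B(c,a) = (a^c/c!) / Σ_{k=0}^{c} a^k/k!
a^2/2! = 1.752192
Σ terms (k=0..2): 1.00000 + 1.87200 + 1.75219 = 4.624192
B = 1.752192/4.624192 = 0.378919

Final: 0.378919


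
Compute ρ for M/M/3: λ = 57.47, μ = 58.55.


ρ = λ/(cμ) = 57.47/(3·58.55) = 57.47/175.65 = 0.3272

Final: 0.3272


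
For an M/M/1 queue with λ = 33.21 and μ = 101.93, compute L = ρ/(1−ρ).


ρ = λ/μ = 33.21/101.93 = 0.3258
L = ρ/(1−ρ) = 0.3258/(1 − 0.3258) = 0.3258/0.6742 = 0.4833

Final: 0.4833


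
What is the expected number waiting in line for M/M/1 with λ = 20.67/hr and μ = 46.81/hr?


ρ = 20.67/46.81 = 0.4416
Lq = ρ²/(1−ρ) = 0.1950/0.5584 = 0.3492

Final: 0.3492


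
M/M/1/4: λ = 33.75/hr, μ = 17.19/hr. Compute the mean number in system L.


ρ = 33.75/17.19 = 1.9634
L = ρ[1 − (K+1)ρ^K + Kρ^(K+1)] / [(1−ρ)(1−ρ^(K+1))]
Numerator: 1.9634·(1 − 5·14.859069 + 4·29.173565) = 85.207293
Denominator: (-0.9634)·(-28.173565) = 27.141026
L = 85.207293/27.141026 = 3.1394

Final: 3.1394


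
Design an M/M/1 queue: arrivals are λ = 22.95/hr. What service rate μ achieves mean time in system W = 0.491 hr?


W = 1/(μ−λ) ⇒ μ − λ = 1/W = 1/0.491 = 2.0367
μ = λ + 1/W = 22.95 + 2.0367 = 24.9867 per hr

Final: 24.9867 /hr


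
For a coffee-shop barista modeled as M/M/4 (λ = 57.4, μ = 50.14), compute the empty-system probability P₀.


a = λ/μ = 57.4/50.14 = 1.1448; ρ = a/c = 0.2862
Σ_{k=0}^{3} a^k/k! (terms k=0..3) = 1.00000 + 1.14479 + 0.65528 + 0.25005 = 3.05012
Tail: a^4/(4!(1−ρ)) = 1.71755/(24·0.7138) = 0.10026
P₀ = 1/(3.05012 + 0.10026) = 1/3.15038 = 0.317422

Final: 0.317422


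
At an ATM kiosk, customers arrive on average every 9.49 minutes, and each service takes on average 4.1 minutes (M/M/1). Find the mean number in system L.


λ = 60/9.49 = 6.3224 /hr
μ = 60/4.1 = 14.6341 /hr
ρ = λ/μ = 6.3224/14.6341 = 0.4320
L = ρ/(1−ρ) = 0.4320/0.5680 = 0.7607

Final: 0.7607


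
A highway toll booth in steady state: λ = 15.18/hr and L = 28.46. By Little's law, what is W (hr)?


W = L/λ = 28.46/15.18 = 1.8748 hr

Final: 1.8748 hr


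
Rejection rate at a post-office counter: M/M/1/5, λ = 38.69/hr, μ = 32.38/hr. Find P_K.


ρ = λ/μ = 38.69/32.38 = 1.1949
P_K = (1−ρ)ρ^K/(1−ρ^(K+1)) = (-0.1949·2.435619)/(1 − 2.910257)
= -0.474637/-1.910257 = 0.248468

Final: 0.248468


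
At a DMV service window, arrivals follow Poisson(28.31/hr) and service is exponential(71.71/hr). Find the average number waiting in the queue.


ρ = 28.31/71.71 = 0.3948
Lq = ρ²/(1−ρ) = 0.1559/0.6052 = 0.2575

Final: 0.2575


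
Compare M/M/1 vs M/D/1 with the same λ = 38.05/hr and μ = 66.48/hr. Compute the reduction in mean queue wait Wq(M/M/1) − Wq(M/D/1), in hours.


ρ = 38.05/66.48 = 0.5724
Wq(M/M/1) = ρ/(μ−λ) = 0.5724/28.43 = 0.02013 hr
Wq(M/D/1) = ρ/(2(μ−λ)) = 0.01007 hr
Savings = 0.02013 − 0.01007 = 0.01007 hr

Final: 0.01007 hr


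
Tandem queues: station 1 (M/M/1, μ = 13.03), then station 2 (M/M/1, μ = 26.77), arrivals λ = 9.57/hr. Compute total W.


Each node sees arrival rate λ = 9.57/hr (tandem ⇒ throughput preserved).
W₁ = 1/(μ₁−λ) = 1/(13.03−9.57) = 0.28902 hr
W₂ = 1/(μ₂−λ) = 1/(26.77−9.57) = 0.05814 hr
W_total = W₁ + W₂ = 0.28902 + 0.05814 = 0.34716 hr

Final: 0.34716 hr


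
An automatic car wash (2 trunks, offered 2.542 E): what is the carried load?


B(2,2.542) = 0.477032 (Erlang-B)
Carried load = a(1 − B) = 2.542·(1 − 0.477032) = 2.542·0.522968 = 1.3294 E

Final: 1.3294 Erlangs


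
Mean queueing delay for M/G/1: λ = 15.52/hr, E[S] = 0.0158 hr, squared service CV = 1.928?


ρ = λ·E[S] = 15.52·0.0158 = 0.2452
E[S²] = E[S]²(1+C_s²) = 0.0158²·(1+1.928) = 0.0007309
Wq = λ·E[S²]/(2(1−ρ)) = 15.52·0.0007309/(2·0.7548) = 0.007515 hr

Final: 0.007515 hr


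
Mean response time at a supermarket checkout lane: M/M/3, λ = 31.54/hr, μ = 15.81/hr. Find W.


a = 1.9949; ρ = 0.6650; P₀ = 0.111925
Lq = P₀·a^c·ρ/(c!(1−ρ)²) = 0.87747
Wq = Lq/λ = 0.87747/31.54 = 0.02782 hr
W = Wq + 1/μ = 0.02782 + 0.06325 = 0.09107 hr

Final: 0.09107 hr


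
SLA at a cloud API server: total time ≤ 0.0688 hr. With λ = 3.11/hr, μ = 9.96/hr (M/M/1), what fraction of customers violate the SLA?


W ~ Exponential(μ−λ) for M/M/1.
μ − λ = 9.96 − 3.11 = 6.8500
P(W > t) = e^{−(μ−λ)t} = e^{−0.4713} = 0.624203

Final: 0.624203


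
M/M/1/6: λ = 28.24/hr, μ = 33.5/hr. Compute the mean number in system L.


ρ = 28.24/33.5 = 0.8430
L = ρ[1 − (K+1)ρ^K + Kρ^(K+1)] / [(1−ρ)(1−ρ^(K+1))]
Numerator: 0.8430·(1 − 7·0.358855 + 6·0.302510) = 0.255484
Denominator: (0.1570)·(0.697490) = 0.109516
L = 0.255484/0.109516 = 2.3328

Final: 2.3328


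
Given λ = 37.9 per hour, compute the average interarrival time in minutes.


Mean interarrival time = 1/λ = 1/37.9 hour = 0.02639 hour
In minutes: 0.02639 × 60 = 1.5831 min

Final: 1.5831 min


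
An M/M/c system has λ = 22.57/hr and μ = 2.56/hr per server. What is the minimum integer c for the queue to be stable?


Stability requires cμ > λ ⇔ c > λ/μ.
λ/μ = 22.57/2.56 = 8.8164
Minimum integer c = ⌊8.8164⌋ + 1 = 9
Check: 9·2.56 = 23.04 > 22.57, while 8·2.56 = 20.48 ≤ 22.57

Final: 9 servers


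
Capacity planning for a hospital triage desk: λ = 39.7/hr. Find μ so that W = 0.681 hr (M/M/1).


W = 1/(μ−λ) ⇒ μ − λ = 1/W = 1/0.681 = 1.4684
μ = λ + 1/W = 39.7 + 1.4684 = 41.1684 per hr

Final: 41.1684 /hr


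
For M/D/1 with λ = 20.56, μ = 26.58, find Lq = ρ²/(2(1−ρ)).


ρ = 20.56/26.58 = 0.7735
M/D/1: Lq = ρ²/(2(1−ρ)) = 0.5983/(2·0.2265) = 1.32088

Final: 1.32088


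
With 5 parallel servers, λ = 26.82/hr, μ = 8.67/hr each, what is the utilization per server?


ρ = λ/(cμ) = 26.82/(5·8.67) = 26.82/43.35 = 0.6187

Final: 0.6187


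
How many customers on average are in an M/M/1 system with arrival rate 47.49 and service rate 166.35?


ρ = λ/μ = 47.49/166.35 = 0.2855
L = ρ/(1−ρ) = 0.2855/(1 − 0.2855) = 0.2855/0.7145 = 0.3995

Final: 0.3995


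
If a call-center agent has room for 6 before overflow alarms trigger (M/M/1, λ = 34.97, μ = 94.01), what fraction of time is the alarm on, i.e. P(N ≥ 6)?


ρ = 34.97/94.01 = 0.3720
P(N ≥ n) = ρ^n = 0.3720^6 = 0.002649

Final: 0.002649


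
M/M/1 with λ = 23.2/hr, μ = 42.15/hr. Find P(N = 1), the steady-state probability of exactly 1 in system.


ρ = 23.2/42.15 = 0.5504
P_n = (1−ρ)·ρ^n = (1 − 0.5504)·0.5504^1 = 0.4496·0.550415 = 0.247458

Final: 0.247458


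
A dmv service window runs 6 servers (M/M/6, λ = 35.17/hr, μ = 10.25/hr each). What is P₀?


a = λ/μ = 35.17/10.25 = 3.4312; ρ = a/c = 0.5719
Σ_{k=0}^{5} a^k/k! (terms k=0..5) = 1.00000 + 3.43122 + 5.88663 + 6.73278 + 5.77541 + 3.96334 = 26.78938
Tail: a^6/(6!(1−ρ)) = 1631.89051/(720·0.4281) = 5.29399
P₀ = 1/(26.78938 + 5.29399) = 1/32.08337 = 0.031169

Final: 0.031169


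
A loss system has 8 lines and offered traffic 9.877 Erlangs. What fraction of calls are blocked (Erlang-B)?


B(c,a) = (a^c/c!) / Σ_{k=0}^{c} a^k/k!
a^8/8! = 2246.362842
Σ terms (k=0..8): 1.00000 + 9.87700 + 48.77756 + 160.59200 + 396.54180 + 783.32867 + 1289.48955 + 1819.46975 + 2246.36284 = 6755.439179
B = 2246.362842/6755.439179 = 0.332527

Final: 0.332527


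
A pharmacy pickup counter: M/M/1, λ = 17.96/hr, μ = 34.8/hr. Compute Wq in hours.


ρ = 17.96/34.8 = 0.5161
Wq = ρ/(μ−λ) = 0.5161/(34.8 − 17.96) = 0.5161/16.84 = 0.03065 hr

Final: 0.03065 hr


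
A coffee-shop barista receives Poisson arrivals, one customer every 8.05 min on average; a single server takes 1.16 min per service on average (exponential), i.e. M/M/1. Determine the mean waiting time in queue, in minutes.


λ = 60/8.05 = 7.4534 /hr
μ = 60/1.16 = 51.7241 /hr
ρ = λ/μ = 7.4534/51.7241 = 0.1441
Wq = ρ/(μ−λ) = 0.1441/(51.7241−7.4534) = 0.003255 hr
In minutes: 0.003255·60 = 0.1953 min

Final: 0.1953 min


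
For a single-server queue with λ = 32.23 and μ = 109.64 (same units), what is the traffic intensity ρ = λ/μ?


ρ = λ/μ = 32.23/109.64 = 0.2940

Final: 0.2940


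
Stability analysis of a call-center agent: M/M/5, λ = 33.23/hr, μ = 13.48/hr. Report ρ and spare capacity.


Total capacity cμ = 5·13.48 = 67.40/hr
ρ = λ/(cμ) = 33.23/67.40 = 0.4930
Stable ⇔ ρ < 1: YES
Spare capacity = cμ − λ = 67.40 − 33.23 = 34.17/hr

Final: ρ = 0.4930; stable; margin = 34.17/hr


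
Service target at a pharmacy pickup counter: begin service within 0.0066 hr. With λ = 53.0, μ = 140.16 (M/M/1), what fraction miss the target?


ρ = 53.0/140.16 = 0.3781
P(Wq > t) = ρ·e^{−(μ−λ)t} = 0.3781·e^{−0.5753}
= 0.3781·0.562561 = 0.212726

Final: 0.212726


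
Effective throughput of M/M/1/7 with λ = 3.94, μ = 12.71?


ρ = 0.3100; P_K = (1−ρ)ρ^7/(1−ρ^8) = 0.0001898
λ_eff = λ(1 − P_K) = 3.94·(1 − 0.0001898) = 3.94·0.999810 = 3.9393 /hr

Final: 3.9393 /hr


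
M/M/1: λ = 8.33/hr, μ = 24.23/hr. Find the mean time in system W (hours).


W = 1/(μ−λ) = 1/(24.23 − 8.33) = 1/15.90 = 0.06289 hr

Final: 0.06289 hr


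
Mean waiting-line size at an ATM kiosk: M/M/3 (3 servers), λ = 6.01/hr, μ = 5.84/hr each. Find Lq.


a = λ/μ = 1.0291; ρ = a/3 = 0.3430
P₀ = 0.352716
Lq = P₀·a^c·ρ / (c!·(1−ρ)²) = 0.352716·1.08990·0.3430/(6·0.43160)
= 0.05092

Final: 0.05092


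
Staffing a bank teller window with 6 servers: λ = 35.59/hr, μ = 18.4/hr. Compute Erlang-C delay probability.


a = λ/μ = 1.9342; ρ = a/6 = 0.3224
P₀ = 0.144360 (from M/M/c formula)
C(c,a) = [a^c/(c!(1−ρ))]·P₀ = [52.36740/(720·0.6776)]·0.144360
= 0.10733·0.144360 = 0.015495

Final: 0.015495


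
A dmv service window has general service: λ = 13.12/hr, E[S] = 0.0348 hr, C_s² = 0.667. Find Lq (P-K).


ρ = λ·E[S] = 13.12·0.0348 = 0.4566
Lq = ρ²(1+C_s²)/(2(1−ρ)) = 0.2085·(1+0.667)/(2·0.5434)
= 0.2085·1.6670/1.0868 = 0.31974

Final: 0.31974


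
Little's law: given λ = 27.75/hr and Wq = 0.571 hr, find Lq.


Lq = λWq = 27.75·0.571 = 15.8452

Final: 15.8452


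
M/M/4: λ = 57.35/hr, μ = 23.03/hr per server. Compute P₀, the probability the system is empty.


a = λ/μ = 57.35/23.03 = 2.4902; ρ = a/c = 0.6226
Σ_{k=0}^{3} a^k/k! (terms k=0..3) = 1.00000 + 2.49023 + 3.10062 + 2.57375 = 9.16461
Tail: a^4/(4!(1−ρ)) = 38.45545/(24·0.3774) = 4.24518
P₀ = 1/(9.16461 + 4.24518) = 1/13.40979 = 0.074572

Final: 0.074572


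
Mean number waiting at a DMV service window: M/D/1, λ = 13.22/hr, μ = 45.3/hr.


ρ = 13.22/45.3 = 0.2918
M/D/1: Lq = ρ²/(2(1−ρ)) = 0.08517/(2·0.7082) = 0.06013

Final: 0.06013


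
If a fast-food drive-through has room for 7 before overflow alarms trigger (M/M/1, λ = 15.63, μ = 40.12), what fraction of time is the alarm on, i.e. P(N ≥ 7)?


ρ = 15.63/40.12 = 0.3896
P(N ≥ n) = ρ^n = 0.3896^7 = 0.001362

Final: 0.001362


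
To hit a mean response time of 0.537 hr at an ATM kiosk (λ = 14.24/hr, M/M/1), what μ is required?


W = 1/(μ−λ) ⇒ μ − λ = 1/W = 1/0.537 = 1.8622
μ = λ + 1/W = 14.24 + 1.8622 = 16.1022 per hr

Final: 16.1022 /hr


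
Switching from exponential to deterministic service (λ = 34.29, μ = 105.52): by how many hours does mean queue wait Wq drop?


ρ = 34.29/105.52 = 0.3250
Wq(M/M/1) = ρ/(μ−λ) = 0.3250/71.23 = 0.004562 hr
Wq(M/D/1) = ρ/(2(μ−λ)) = 0.002281 hr
Savings = 0.004562 − 0.002281 = 0.002281 hr

Final: 0.002281 hr


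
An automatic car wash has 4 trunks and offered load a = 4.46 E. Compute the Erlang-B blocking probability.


B(c,a) = (a^c/c!) / Σ_{k=0}^{c} a^k/k!
a^4/4! = 16.486490
Σ terms (k=0..4): 1.00000 + 4.46000 + 9.94580 + 14.78609 + 16.48649 = 46.678379
B = 16.486490/46.678379 = 0.353193

Final: 0.353193


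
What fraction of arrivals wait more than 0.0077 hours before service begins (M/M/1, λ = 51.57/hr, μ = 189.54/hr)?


ρ = 51.57/189.54 = 0.2721
P(Wq > t) = ρ·e^{−(μ−λ)t} = 0.2721·e^{−1.0624}
= 0.2721·0.345636 = 0.094041

Final: 0.094041


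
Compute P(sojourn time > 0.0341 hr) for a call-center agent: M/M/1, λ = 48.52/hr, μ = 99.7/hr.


W ~ Exponential(μ−λ) for M/M/1.
μ − λ = 99.7 − 48.52 = 51.1800
P(W > t) = e^{−(μ−λ)t} = e^{−1.7452} = 0.174603

Final: 0.174603


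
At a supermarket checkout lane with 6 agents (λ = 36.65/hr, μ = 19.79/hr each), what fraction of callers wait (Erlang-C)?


a = λ/μ = 1.8519; ρ = a/6 = 0.3087
P₀ = 0.156786 (from M/M/c formula)
C(c,a) = [a^c/(c!(1−ρ))]·P₀ = [40.34309/(720·0.6913)]·0.156786
= 0.08105·0.156786 = 0.012707

Final: 0.012707


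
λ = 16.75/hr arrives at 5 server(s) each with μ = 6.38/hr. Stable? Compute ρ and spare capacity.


Total capacity cμ = 5·6.38 = 31.90/hr
ρ = λ/(cμ) = 16.75/31.90 = 0.5251
Stable ⇔ ρ < 1: YES
Spare capacity = cμ − λ = 31.90 − 16.75 = 15.15/hr

Final: ρ = 0.5251; stable; margin = 15.15/hr


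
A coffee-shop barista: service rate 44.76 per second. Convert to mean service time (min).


Mean service time = 1/μ = 1/44.76 second = 0.02234 second
In minutes: 0.02234 × 0.0166667 = 0.0003724 min

Final: 0.0003724 min


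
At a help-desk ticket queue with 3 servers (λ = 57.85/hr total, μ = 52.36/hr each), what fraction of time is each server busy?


ρ = λ/(cμ) = 57.85/(3·52.36) = 57.85/157.08 = 0.3683

Final: 0.3683


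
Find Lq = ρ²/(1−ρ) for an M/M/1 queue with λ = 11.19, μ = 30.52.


ρ = 11.19/30.52 = 0.3666
Lq = ρ²/(1−ρ) = 0.1344/0.6334 = 0.2122

Final: 0.2122


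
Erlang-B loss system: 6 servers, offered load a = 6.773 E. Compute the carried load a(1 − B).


B(6,6.773) = 0.316946 (Erlang-B)
Carried load = a(1 − B) = 6.773·(1 − 0.316946) = 6.773·0.683054 = 4.6263 E

Final: 4.6263 Erlangs


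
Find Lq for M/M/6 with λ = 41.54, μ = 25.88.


a = λ/μ = 1.6051; ρ = a/6 = 0.2675
P₀ = 0.200793
Lq = P₀·a^c·ρ / (c!·(1−ρ)²) = 0.200793·17.10068·0.2675/(720·0.53653)
= 0.002378

Final: 0.002378


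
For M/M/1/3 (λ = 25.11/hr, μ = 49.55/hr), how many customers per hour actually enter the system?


ρ = 0.5068; P_K = (1−ρ)ρ^3/(1−ρ^4) = 0.068722
λ_eff = λ(1 − P_K) = 25.11·(1 − 0.068722) = 25.11·0.931278 = 23.3844 /hr

Final: 23.3844 /hr


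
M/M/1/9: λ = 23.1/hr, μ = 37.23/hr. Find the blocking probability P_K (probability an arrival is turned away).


ρ = λ/μ = 23.1/37.23 = 0.6205
P_K = (1−ρ)ρ^K/(1−ρ^(K+1)) = (0.3795·0.013629)/(1 − 0.008456)
= 0.005173/0.991544 = 0.005217

Final: 0.005217


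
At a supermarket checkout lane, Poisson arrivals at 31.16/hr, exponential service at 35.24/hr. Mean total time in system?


W = 1/(μ−λ) = 1/(35.24 − 31.16) = 1/4.08 = 0.2451 hr

Final: 0.2451 hr


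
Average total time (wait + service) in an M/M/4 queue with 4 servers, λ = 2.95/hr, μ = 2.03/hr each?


a = 1.4532; ρ = 0.3633; P₀ = 0.231888
Lq = P₀·a^c·ρ/(c!(1−ρ)²) = 0.03862
Wq = Lq/λ = 0.03862/2.95 = 0.01309 hr
W = Wq + 1/μ = 0.01309 + 0.49261 = 0.50570 hr

Final: 0.50570 hr


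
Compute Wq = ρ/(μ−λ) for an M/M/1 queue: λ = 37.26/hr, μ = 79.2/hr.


ρ = 37.26/79.2 = 0.4705
Wq = ρ/(μ−λ) = 0.4705/(79.2 − 37.26) = 0.4705/41.94 = 0.01122 hr

Final: 0.01122 hr


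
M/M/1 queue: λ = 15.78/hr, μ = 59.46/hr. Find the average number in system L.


ρ = λ/μ = 15.78/59.46 = 0.2654
L = ρ/(1−ρ) = 0.2654/(1 − 0.2654) = 0.2654/0.7346 = 0.3613

Final: 0.3613


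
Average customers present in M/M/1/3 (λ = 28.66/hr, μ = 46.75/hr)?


ρ = 28.66/46.75 = 0.6130
L = ρ[1 − (K+1)ρ^K + Kρ^(K+1)] / [(1−ρ)(1−ρ^(K+1))]
Numerator: 0.6130·(1 − 4·0.230401 + 3·0.141247) = 0.307834
Denominator: (0.3870)·(0.858753) = 0.332296
L = 0.307834/0.332296 = 0.9264

Final: 0.9264


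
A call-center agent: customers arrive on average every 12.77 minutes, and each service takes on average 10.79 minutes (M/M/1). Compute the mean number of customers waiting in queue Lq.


λ = 60/12.77 = 4.6985 /hr
μ = 60/10.79 = 5.5607 /hr
ρ = λ/μ = 4.6985/5.5607 = 0.8449
Lq = ρ²/(1−ρ) = 0.7139/0.1551 = 4.6045

Final: 4.6045


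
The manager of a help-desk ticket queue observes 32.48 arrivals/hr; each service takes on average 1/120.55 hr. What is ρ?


ρ = λ/μ = 32.48/120.55 = 0.2694

Final: 0.2694


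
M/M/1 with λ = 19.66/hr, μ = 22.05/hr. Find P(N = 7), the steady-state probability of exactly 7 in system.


ρ = 19.66/22.05 = 0.8916
P_n = (1−ρ)·ρ^n = (1 − 0.8916)·0.8916^7 = 0.1084·0.447945 = 0.048553

Final: 0.048553


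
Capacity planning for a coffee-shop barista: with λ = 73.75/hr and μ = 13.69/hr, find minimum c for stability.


Stability requires cμ > λ ⇔ c > λ/μ.
λ/μ = 73.75/13.69 = 5.3871
Minimum integer c = ⌊5.3871⌋ + 1 = 6
Check: 6·13.69 = 82.14 > 73.75, while 5·13.69 = 68.45 ≤ 73.75

Final: 6 servers


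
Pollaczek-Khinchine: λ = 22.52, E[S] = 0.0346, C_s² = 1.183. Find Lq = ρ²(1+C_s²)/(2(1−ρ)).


ρ = λ·E[S] = 22.52·0.0346 = 0.7792
Lq = ρ²(1+C_s²)/(2(1−ρ)) = 0.6071·(1+1.183)/(2·0.2208)
= 0.6071·2.1830/0.4416 = 3.00122

Final: 3.00122


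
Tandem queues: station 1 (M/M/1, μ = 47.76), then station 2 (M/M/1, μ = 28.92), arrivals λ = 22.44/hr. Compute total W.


Each node sees arrival rate λ = 22.44/hr (tandem ⇒ throughput preserved).
W₁ = 1/(μ₁−λ) = 1/(47.76−22.44) = 0.03949 hr
W₂ = 1/(μ₂−λ) = 1/(28.92−22.44) = 0.15432 hr
W_total = W₁ + W₂ = 0.03949 + 0.15432 = 0.19382 hr

Final: 0.19382 hr


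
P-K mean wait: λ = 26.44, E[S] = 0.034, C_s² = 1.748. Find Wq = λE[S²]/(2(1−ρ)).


ρ = λ·E[S] = 26.44·0.034 = 0.8990
E[S²] = E[S]²(1+C_s²) = 0.034²·(1+1.748) = 0.003177
Wq = λ·E[S²]/(2(1−ρ)) = 26.44·0.003177/(2·0.1010) = 0.41564 hr

Final: 0.41564 hr


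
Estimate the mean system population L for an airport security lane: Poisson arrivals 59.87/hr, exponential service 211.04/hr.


ρ = λ/μ = 59.87/211.04 = 0.2837
L = ρ/(1−ρ) = 0.2837/(1 − 0.2837) = 0.2837/0.7163 = 0.3960

Final: 0.3960


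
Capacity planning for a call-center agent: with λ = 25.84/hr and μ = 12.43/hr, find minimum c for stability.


Stability requires cμ > λ ⇔ c > λ/μ.
λ/μ = 25.84/12.43 = 2.0788
Minimum integer c = ⌊2.0788⌋ + 1 = 3
Check: 3·12.43 = 37.29 > 25.84, while 2·12.43 = 24.86 ≤ 25.84

Final: 3 servers


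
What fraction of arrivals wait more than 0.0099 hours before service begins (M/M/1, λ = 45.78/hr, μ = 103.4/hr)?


ρ = 45.78/103.4 = 0.4427
P(Wq > t) = ρ·e^{−(μ−λ)t} = 0.4427·e^{−0.5704}
= 0.4427·0.565278 = 0.250275

Final: 0.250275


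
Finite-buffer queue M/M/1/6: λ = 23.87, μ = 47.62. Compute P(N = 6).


ρ = λ/μ = 23.87/47.62 = 0.5013
P_K = (1−ρ)ρ^K/(1−ρ^(K+1)) = (0.4987·0.015863)/(1 − 0.007951)
= 0.007911/0.992049 = 0.007975

Final: 0.007975


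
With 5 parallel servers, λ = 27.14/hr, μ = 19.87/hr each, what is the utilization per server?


ρ = λ/(cμ) = 27.14/(5·19.87) = 27.14/99.35 = 0.2732

Final: 0.2732


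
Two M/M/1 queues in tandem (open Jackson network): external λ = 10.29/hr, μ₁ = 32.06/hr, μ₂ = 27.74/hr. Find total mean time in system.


Each node sees arrival rate λ = 10.29/hr (tandem ⇒ throughput preserved).
W₁ = 1/(μ₁−λ) = 1/(32.06−10.29) = 0.04593 hr
W₂ = 1/(μ₂−λ) = 1/(27.74−10.29) = 0.05731 hr
W_total = W₁ + W₂ = 0.04593 + 0.05731 = 0.10324 hr

Final: 0.10324 hr


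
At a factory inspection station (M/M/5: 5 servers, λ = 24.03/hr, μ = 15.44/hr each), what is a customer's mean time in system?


a = 1.5563; ρ = 0.3113; P₀ = 0.210495
Lq = P₀·a^c·ρ/(c!(1−ρ)²) = 0.01051
Wq = Lq/λ = 0.01051/24.03 = 0.0004374 hr
W = Wq + 1/μ = 0.0004374 + 0.06477 = 0.06520 hr

Final: 0.06520 hr


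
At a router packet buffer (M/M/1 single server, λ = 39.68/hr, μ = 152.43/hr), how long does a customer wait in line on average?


ρ = 39.68/152.43 = 0.2603
Wq = ρ/(μ−λ) = 0.2603/(152.43 − 39.68) = 0.2603/112.75 = 0.002309 hr

Final: 0.002309 hr


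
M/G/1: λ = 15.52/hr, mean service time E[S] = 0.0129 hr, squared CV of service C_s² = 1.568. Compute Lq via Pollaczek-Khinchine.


ρ = λ·E[S] = 15.52·0.0129 = 0.2002
Lq = ρ²(1+C_s²)/(2(1−ρ)) = 0.04008·(1+1.568)/(2·0.7998)
= 0.04008·2.5680/1.5996 = 0.06435

Final: 0.06435


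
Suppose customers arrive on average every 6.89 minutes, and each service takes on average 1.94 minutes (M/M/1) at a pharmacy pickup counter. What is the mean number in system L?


λ = 60/6.89 = 8.7083 /hr
μ = 60/1.94 = 30.9278 /hr
ρ = λ/μ = 8.7083/30.9278 = 0.2816
L = ρ/(1−ρ) = 0.2816/0.7184 = 0.3919

Final: 0.3919


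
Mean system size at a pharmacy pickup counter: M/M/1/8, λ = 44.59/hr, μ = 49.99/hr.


ρ = 44.59/49.99 = 0.8920
L = ρ[1 − (K+1)ρ^K + Kρ^(K+1)] / [(1−ρ)(1−ρ^(K+1))]
Numerator: 0.8920·(1 − 9·0.400714 + 8·0.357428) = 0.225670
Denominator: (0.1080)·(0.642572) = 0.069412
L = 0.225670/0.069412 = 3.2512

Final: 3.2512


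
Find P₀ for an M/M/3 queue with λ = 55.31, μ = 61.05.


a = λ/μ = 55.31/61.05 = 0.9060; ρ = a/c = 0.3020
Σ_{k=0}^{2} a^k/k! (terms k=0..2) = 1.00000 + 0.90598 + 0.41040 = 2.31638
Tail: a^3/(3!(1−ρ)) = 0.74362/(6·0.6980) = 0.17756
P₀ = 1/(2.31638 + 0.17756) = 1/2.49394 = 0.400973

Final: 0.400973


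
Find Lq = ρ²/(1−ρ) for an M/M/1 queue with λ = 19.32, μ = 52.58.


ρ = 19.32/52.58 = 0.3674
Lq = ρ²/(1−ρ) = 0.1350/0.6326 = 0.2134

Final: 0.2134


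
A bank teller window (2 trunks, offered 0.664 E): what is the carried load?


B(2,0.664) = 0.116983 (Erlang-B)
Carried load = a(1 − B) = 0.664·(1 − 0.116983) = 0.664·0.883017 = 0.5863 E

Final: 0.5863 Erlangs


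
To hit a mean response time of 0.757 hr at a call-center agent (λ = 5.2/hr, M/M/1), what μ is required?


W = 1/(μ−λ) ⇒ μ − λ = 1/W = 1/0.757 = 1.3210
μ = λ + 1/W = 5.2 + 1.3210 = 6.5210 per hr

Final: 6.5210 /hr


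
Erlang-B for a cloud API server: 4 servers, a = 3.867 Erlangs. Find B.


B(c,a) = (a^c/c!) / Σ_{k=0}^{c} a^k/k!
a^4/4! = 9.317201
Σ terms (k=0..4): 1.00000 + 3.86700 + 7.47684 + 9.63765 + 9.31720 = 31.298698
B = 9.317201/31.298698 = 0.297687

Final: 0.297687


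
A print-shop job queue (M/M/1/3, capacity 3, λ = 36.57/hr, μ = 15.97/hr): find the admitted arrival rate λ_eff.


ρ = 2.2899; P_K = (1−ρ)ρ^3/(1−ρ^4) = 0.584563
λ_eff = λ(1 − P_K) = 36.57·(1 − 0.584563) = 36.57·0.415437 = 15.1925 /hr

Final: 15.1925 /hr


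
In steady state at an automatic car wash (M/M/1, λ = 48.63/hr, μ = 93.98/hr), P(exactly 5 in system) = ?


ρ = 48.63/93.98 = 0.5175
P_n = (1−ρ)·ρ^n = (1 − 0.5175)·0.5175^5 = 0.4825·0.037097 = 0.017901

Final: 0.017901


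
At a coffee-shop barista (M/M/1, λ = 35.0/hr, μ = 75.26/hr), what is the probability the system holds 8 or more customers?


ρ = 35.0/75.26 = 0.4651
P(N ≥ n) = ρ^n = 0.4651^8 = 0.002188

Final: 0.002188


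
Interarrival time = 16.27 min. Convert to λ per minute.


λ = 1/(interarrival time) in consistent units.
1 minute = 1 min, so λ = 1/16.27 = 0.06146 per minute

Final: 0.06146 /min


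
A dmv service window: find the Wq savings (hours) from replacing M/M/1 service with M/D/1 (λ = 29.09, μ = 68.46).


ρ = 29.09/68.46 = 0.4249
Wq(M/M/1) = ρ/(μ−λ) = 0.4249/39.37 = 0.01079 hr
Wq(M/D/1) = ρ/(2(μ−λ)) = 0.005396 hr
Savings = 0.01079 − 0.005396 = 0.005396 hr

Final: 0.005396 hr


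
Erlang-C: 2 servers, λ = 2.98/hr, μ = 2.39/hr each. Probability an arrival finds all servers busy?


a = λ/μ = 1.2469; ρ = a/2 = 0.6234
P₀ = 0.231959 (from M/M/c formula)
C(c,a) = [a^c/(c!(1−ρ))]·P₀ = [1.55466/(2·0.3766)]·0.231959
= 2.06425·0.231959 = 0.478821

Final: 0.478821


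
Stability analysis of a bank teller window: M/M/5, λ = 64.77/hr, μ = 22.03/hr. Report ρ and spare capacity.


Total capacity cμ = 5·22.03 = 110.15/hr
ρ = λ/(cμ) = 64.77/110.15 = 0.5880
Stable ⇔ ρ < 1: YES
Spare capacity = cμ − λ = 110.15 − 64.77 = 45.38/hr

Final: ρ = 0.5880; stable; margin = 45.38/hr


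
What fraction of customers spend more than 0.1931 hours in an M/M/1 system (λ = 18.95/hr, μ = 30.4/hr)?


W ~ Exponential(μ−λ) for M/M/1.
μ − λ = 30.4 − 18.95 = 11.4500
P(W > t) = e^{−(μ−λ)t} = e^{−2.2110} = 0.109592

Final: 0.109592


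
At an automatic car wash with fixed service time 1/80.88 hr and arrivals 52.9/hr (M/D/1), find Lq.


ρ = 52.9/80.88 = 0.6541
M/D/1: Lq = ρ²/(2(1−ρ)) = 0.4278/(2·0.3459) = 0.61829

Final: 0.61829


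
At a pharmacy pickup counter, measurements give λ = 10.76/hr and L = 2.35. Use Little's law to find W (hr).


W = L/λ = 2.35/10.76 = 0.2184 hr

Final: 0.2184 hr


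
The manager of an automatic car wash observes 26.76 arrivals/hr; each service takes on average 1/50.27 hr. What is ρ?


ρ = λ/μ = 26.76/50.27 = 0.5323

Final: 0.5323


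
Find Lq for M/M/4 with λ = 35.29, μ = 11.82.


a = λ/μ = 2.9856; ρ = a/4 = 0.7464
P₀ = 0.038560
Lq = P₀·a^c·ρ / (c!·(1−ρ)²) = 0.038560·79.45783·0.7464/(24·0.06431)
= 1.48169

Final: 1.48169


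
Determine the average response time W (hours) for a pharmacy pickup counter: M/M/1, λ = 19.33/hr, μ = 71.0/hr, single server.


W = 1/(μ−λ) = 1/(71.0 − 19.33) = 1/51.67 = 0.01935 hr

Final: 0.01935 hr


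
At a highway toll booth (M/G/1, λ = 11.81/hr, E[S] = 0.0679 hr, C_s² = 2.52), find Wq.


ρ = λ·E[S] = 11.81·0.0679 = 0.8019
E[S²] = E[S]²(1+C_s²) = 0.0679²·(1+2.52) = 0.016229
Wq = λ·E[S²]/(2(1−ρ)) = 11.81·0.016229/(2·0.1981) = 0.48374 hr

Final: 0.48374 hr


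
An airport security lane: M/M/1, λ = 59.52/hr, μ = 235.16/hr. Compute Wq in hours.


ρ = 59.52/235.16 = 0.2531
Wq = ρ/(μ−λ) = 0.2531/(235.16 − 59.52) = 0.2531/175.64 = 0.001441 hr

Final: 0.001441 hr


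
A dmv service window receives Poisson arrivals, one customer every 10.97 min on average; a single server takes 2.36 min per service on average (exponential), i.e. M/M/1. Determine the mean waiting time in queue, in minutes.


λ = 60/10.97 = 5.4695 /hr
μ = 60/2.36 = 25.4237 /hr
ρ = λ/μ = 5.4695/25.4237 = 0.2151
Wq = ρ/(μ−λ) = 0.2151/(25.4237−5.4695) = 0.01078 hr
In minutes: 0.01078·60 = 0.6469 min

Final: 0.6469 min


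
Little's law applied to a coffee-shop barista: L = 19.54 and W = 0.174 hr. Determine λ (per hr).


λ = L/W = 19.54/0.174 = 112.2989 /hr

Final: 112.2989 /hr


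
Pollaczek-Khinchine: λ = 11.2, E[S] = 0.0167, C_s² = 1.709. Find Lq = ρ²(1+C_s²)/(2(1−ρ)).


ρ = λ·E[S] = 11.2·0.0167 = 0.1870
Lq = ρ²(1+C_s²)/(2(1−ρ)) = 0.03498·(1+1.709)/(2·0.8130)
= 0.03498·2.7090/1.6259 = 0.05829

Final: 0.05829


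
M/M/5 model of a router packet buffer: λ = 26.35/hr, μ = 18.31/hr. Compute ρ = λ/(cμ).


ρ = λ/(cμ) = 26.35/(5·18.31) = 26.35/91.55 = 0.2878

Final: 0.2878


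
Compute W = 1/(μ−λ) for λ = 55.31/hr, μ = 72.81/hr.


W = 1/(μ−λ) = 1/(72.81 − 55.31) = 1/17.50 = 0.05714 hr

Final: 0.05714 hr


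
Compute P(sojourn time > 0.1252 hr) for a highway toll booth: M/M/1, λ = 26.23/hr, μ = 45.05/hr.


W ~ Exponential(μ−λ) for M/M/1.
μ − λ = 45.05 − 26.23 = 18.8200
P(W > t) = e^{−(μ−λ)t} = e^{−2.3563} = 0.094774

Final: 0.094774
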